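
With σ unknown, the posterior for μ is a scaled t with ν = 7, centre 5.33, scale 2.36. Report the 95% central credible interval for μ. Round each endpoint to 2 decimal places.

The t_7 distribution is symmetric; the 95% interval is 5.33 ± t·2.36 with t_{0.975,7} = 2.365.
Half-width: 2.365 × 2.36 = 5.58.
5.33 − 5.58 = -0.25; 5.33 + 5.58 = 10.91.

[-0.25, 10.91]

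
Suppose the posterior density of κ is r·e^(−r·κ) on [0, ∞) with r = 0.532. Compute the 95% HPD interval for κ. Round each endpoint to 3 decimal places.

[0.000, 5.631]

The exponential density is strictly decreasing on [0, ∞), so the HPD interval is anchored at 0: [0, q] with P(κ ≤ q) = 0.95.
q = −ln(1 − 0.95) / 0.532 = 2.9957 / 0.532 = 5.631.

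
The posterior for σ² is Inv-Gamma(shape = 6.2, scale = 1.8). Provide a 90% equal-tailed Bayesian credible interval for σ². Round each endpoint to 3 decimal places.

[0.167, 0.656]

Inverse-Gamma(6.2, 1.8) quantiles: F⁻¹(0.05) and F⁻¹(0.95).
Equivalently, 1/σ² ~ Gamma(6.2, rate = 1.8); invert its 0.95 and 0.05 quantiles.
Posterior mean ≈ 0.346, SD ≈ 0.169; a Normal approximation gives roughly [0.068, 0.624].
Exact: lower = 0.167; upper = 0.656.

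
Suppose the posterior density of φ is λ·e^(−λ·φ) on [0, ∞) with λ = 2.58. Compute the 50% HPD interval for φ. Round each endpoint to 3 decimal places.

The exponential density is strictly decreasing on [0, ∞), so the HPD interval is anchored at 0: [0, q] with P(φ ≤ q) = 0.50.
q = −ln(1 − 0.50) / 2.58 = 0.6931 / 2.58 = 0.269.

[0.000, 0.269]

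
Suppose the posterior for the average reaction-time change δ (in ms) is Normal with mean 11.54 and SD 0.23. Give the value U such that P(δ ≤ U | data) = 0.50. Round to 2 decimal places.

Need U with P(δ ≤ U) = 0.50: U = 11.54 + z_{0.5}·0.23.
z = 0.000; U = 11.54 + 0.000 × 0.23 = 11.54.

11.54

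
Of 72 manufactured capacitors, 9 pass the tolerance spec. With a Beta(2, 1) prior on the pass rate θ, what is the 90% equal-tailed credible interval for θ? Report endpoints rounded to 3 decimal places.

Posterior: Beta(2+9, 1+63) = Beta(11, 64).
Equal-tailed 90% interval: the 0.05 and 0.95 quantiles of Beta(11, 64).
Posterior mean ≈ 0.147, SD ≈ 0.041; a Normal approximation gives roughly [0.080, 0.213].
Exact: F⁻¹(0.05) = 0.086; F⁻¹(0.95) = 0.218.

[0.086, 0.218]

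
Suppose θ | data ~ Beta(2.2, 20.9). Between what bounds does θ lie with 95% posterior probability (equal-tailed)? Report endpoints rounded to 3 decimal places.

[0.014, 0.241]

Posterior: Beta(2.2, 20.9).
Equal-tailed 95% interval: the 0.025 and 0.975 quantiles of Beta(2.2, 20.9).
Posterior mean ≈ 0.095, SD ≈ 0.060; a Normal approximation gives roughly [-0.022, 0.212].
Exact: F⁻¹(0.025) = 0.014; F⁻¹(0.975) = 0.241.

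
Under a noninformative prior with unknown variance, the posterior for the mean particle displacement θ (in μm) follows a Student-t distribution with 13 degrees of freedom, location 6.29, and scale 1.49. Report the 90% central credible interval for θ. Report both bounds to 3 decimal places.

The t_13 distribution is symmetric; the 90% interval is 6.29 ± t·1.49 with t_{0.95,13} = 1.771.
Half-width: 1.771 × 1.49 = 2.639.
6.29 − 2.639 = 3.651; 6.29 + 2.639 = 8.929.

[3.651, 8.929]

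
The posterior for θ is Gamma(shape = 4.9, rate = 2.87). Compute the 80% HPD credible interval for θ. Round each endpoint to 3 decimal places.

The posterior is unimodal and skewed, so the HPD interval has equal density at both endpoints and is the shortest 80% interval.
Solving f(0.645) = f(2.468) with F(2.468) − F(0.645) = 0.80 gives [0.645, 2.468].
For comparison, the equal-tailed interval is [0.823, 2.740]; the HPD is narrower and shifted toward the mode.

[0.645, 2.468]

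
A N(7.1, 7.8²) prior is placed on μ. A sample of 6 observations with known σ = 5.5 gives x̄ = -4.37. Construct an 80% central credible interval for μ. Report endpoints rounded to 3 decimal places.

[-6.258, -0.727]

Posterior precision = 1/7.8² + 6/5.5² = 0.0164 + 0.1983 = 0.2148, so posterior SD = 2.1577.
Posterior mean = (7.1/7.8² + 6·-4.37/5.5²) / 0.2148 = -3.4922.
Interval: -3.4922 ± 1.282 × 2.1577 → [-6.258, -0.727].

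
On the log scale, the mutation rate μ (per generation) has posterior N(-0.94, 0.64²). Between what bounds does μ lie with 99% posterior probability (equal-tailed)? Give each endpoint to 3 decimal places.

On the log scale the 99% interval is -0.94 ± 2.576 × 0.64 = [-2.5885, 0.7085].
Exponentiate: [e^-2.5885, e^0.7085] = [0.075, 2.031].

[0.075, 2.031]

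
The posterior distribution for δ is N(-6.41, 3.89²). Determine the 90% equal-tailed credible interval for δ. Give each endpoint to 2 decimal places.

The posterior is symmetric, so the 90% equal-tailed interval is δ = -6.41 ± z·3.89 with z = 1.645.
Half-width: 1.645 × 3.89 = 6.40.
-6.41 − 6.40 = -12.81; -6.41 + 6.40 = -0.01.

[-12.81, -0.01]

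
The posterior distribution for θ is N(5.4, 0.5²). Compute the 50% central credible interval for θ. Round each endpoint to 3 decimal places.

The posterior is symmetric, so the 50% equal-tailed interval is θ = 5.4 ± z·0.5 with z = 0.674.
Half-width: 0.674 × 0.5 = 0.337.
5.4 − 0.337 = 5.063; 5.4 + 0.337 = 5.737.

[5.063, 5.737]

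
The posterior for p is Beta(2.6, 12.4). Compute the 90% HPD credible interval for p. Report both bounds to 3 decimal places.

[0.026, 0.314]

The posterior is unimodal and skewed, so the HPD interval has equal density at both endpoints and is the shortest 90% interval.
Solving f(0.026) = f(0.314) with F(0.314) − F(0.026) = 0.90 gives [0.026, 0.314].
For comparison, the equal-tailed interval is [0.046, 0.351]; the HPD is narrower and shifted toward the mode.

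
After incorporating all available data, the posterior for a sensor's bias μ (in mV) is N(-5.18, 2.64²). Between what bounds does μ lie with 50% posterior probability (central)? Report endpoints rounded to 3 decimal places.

[-6.961, -3.399]

The posterior is symmetric, so the 50% equal-tailed interval is μ = -5.18 ± z·2.64 with z = 0.674.
Half-width: 0.674 × 2.64 = 1.781.
-5.18 − 1.781 = -6.961; -5.18 + 1.781 = -3.399.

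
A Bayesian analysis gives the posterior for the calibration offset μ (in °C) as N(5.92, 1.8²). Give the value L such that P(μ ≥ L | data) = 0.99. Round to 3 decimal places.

Need L with P(μ ≥ L) = 0.99: L = 5.92 − z_{0.01}·1.8.
z = 2.326; L = 5.92 − 2.326 × 1.8 = 1.733.

1.733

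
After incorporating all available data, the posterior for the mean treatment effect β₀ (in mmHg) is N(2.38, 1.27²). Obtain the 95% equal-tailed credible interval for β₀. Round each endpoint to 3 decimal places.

[-0.109, 4.869]

The posterior is symmetric, so the 95% equal-tailed interval is β₀ = 2.38 ± z·1.27 with z = 1.960.
Half-width: 1.960 × 1.27 = 2.489.
2.38 − 2.489 = -0.109; 2.38 + 2.489 = 4.869.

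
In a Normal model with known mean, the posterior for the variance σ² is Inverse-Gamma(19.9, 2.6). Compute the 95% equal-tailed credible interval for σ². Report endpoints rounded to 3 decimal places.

Inverse-Gamma(19.9, 2.6) quantiles: F⁻¹(0.025) and F⁻¹(0.975).
Equivalently, 1/σ² ~ Gamma(19.9, rate = 2.6); invert its 0.975 and 0.025 quantiles.
Posterior mean ≈ 0.138, SD ≈ 0.033; a Normal approximation gives roughly [0.074, 0.201].
Exact: lower = 0.088; upper = 0.214.

[0.088, 0.214]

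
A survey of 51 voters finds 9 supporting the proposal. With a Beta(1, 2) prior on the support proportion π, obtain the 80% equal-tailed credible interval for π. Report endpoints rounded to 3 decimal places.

[0.121, 0.255]

Posterior: Beta(1+9, 2+42) = Beta(10, 44).
Equal-tailed 80% interval: the 0.1 and 0.9 quantiles of Beta(10, 44).
Posterior mean ≈ 0.185, SD ≈ 0.052; a Normal approximation gives roughly [0.118, 0.252].
Exact: F⁻¹(0.1) = 0.121; F⁻¹(0.9) = 0.255.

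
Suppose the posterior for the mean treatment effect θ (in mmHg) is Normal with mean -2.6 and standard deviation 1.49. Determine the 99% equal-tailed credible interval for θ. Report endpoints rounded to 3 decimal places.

[-6.438, 1.238]

The posterior is symmetric, so the 99% equal-tailed interval is θ = -2.6 ± z·1.49 with z = 2.576.
Half-width: 2.576 × 1.49 = 3.838.
-2.6 − 3.838 = -6.438; -2.6 + 3.838 = 1.238.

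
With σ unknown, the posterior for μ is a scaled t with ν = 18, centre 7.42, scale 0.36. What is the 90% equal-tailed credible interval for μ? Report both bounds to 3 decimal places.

[6.796, 8.044]

The t_18 distribution is symmetric; the 90% interval is 7.42 ± t·0.36 with t_{0.95,18} = 1.734.
Half-width: 1.734 × 0.36 = 0.624.
7.42 − 0.624 = 6.796; 7.42 + 0.624 = 8.044.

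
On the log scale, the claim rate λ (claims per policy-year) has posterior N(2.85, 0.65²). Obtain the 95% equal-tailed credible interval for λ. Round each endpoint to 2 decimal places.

[4.84, 61.80]

On the log scale the 95% interval is 2.85 ± 1.960 × 0.65 = [1.5760, 4.1240].
Exponentiate: [e^1.5760, e^4.1240] = [4.84, 61.80].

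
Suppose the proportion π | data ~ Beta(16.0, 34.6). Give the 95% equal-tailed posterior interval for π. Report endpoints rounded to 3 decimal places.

[0.197, 0.449]

Posterior: Beta(16.0, 34.6).
Equal-tailed 95% interval: the 0.025 and 0.975 quantiles of Beta(16.0, 34.6).
Posterior mean ≈ 0.316, SD ≈ 0.065; a Normal approximation gives roughly [0.189, 0.443].
Exact: F⁻¹(0.025) = 0.197; F⁻¹(0.975) = 0.449.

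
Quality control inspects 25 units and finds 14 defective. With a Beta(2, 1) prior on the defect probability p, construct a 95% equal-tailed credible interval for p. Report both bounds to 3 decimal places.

[0.388, 0.745]

Posterior: Beta(2+14, 1+11) = Beta(16, 12).
Equal-tailed 95% interval: the 0.025 and 0.975 quantiles of Beta(16, 12).
Posterior mean ≈ 0.571, SD ≈ 0.092; a Normal approximation gives roughly [0.391, 0.752].
Exact: F⁻¹(0.025) = 0.388; F⁻¹(0.975) = 0.745.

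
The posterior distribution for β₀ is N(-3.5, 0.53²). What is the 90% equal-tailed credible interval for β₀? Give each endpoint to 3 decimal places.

[-4.372, -2.628]

The posterior is symmetric, so the 90% equal-tailed interval is β₀ = -3.5 ± z·0.53 with z = 1.645.
Half-width: 1.645 × 0.53 = 0.872.
-3.5 − 0.872 = -4.372; -3.5 + 0.872 = -2.628.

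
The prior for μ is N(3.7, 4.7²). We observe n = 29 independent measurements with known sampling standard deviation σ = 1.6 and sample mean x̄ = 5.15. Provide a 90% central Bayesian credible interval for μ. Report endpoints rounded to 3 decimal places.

[4.656, 5.632]

Posterior precision = 1/4.7² + 29/1.6² = 0.0453 + 11.3281 = 11.3734, so posterior SD = 0.2965.
Posterior mean = (3.7/4.7² + 29·5.15/1.6²) / 11.3734 = 5.1442.
Interval: 5.1442 ± 1.645 × 0.2965 → [4.656, 5.632].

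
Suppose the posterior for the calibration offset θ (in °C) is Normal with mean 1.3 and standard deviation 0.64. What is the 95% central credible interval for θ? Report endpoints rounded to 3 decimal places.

[0.046, 2.554]

The posterior is symmetric, so the 95% equal-tailed interval is θ = 1.3 ± z·0.64 with z = 1.960.
Half-width: 1.960 × 0.64 = 1.254.
1.3 − 1.254 = 0.046; 1.3 + 1.254 = 2.554.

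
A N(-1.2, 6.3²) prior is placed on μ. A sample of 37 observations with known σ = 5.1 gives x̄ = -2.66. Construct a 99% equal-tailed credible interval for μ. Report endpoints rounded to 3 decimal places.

Posterior precision = 1/6.3² + 37/5.1² = 0.0252 + 1.4225 = 1.4477, so posterior SD = 0.8311.
Posterior mean = (-1.2/6.3² + 37·-2.66/5.1²) / 1.4477 = -2.6346.
Interval: -2.6346 ± 2.576 × 0.8311 → [-4.775, -0.494].

[-4.775, -0.494]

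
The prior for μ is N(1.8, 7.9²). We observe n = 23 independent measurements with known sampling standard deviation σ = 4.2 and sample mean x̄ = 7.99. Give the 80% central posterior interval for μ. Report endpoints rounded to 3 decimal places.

Posterior precision = 1/7.9² + 23/4.2² = 0.0160 + 1.3039 = 1.3199, so posterior SD = 0.8704.
Posterior mean = (1.8/7.9² + 23·7.99/4.2²) / 1.3199 = 7.9149.
Interval: 7.9149 ± 1.282 × 0.8704 → [6.799, 9.030].

[6.799, 9.030]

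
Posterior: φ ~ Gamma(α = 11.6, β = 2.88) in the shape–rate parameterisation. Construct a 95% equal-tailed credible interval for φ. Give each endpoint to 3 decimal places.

Posterior: Gamma(shape 11.6, rate 2.88).
Equal-tailed 95% interval: Gamma(11.6, 2.88) quantiles at 0.025 and 0.975.
Posterior mean ≈ 4.028, SD ≈ 1.183; a Normal approximation gives roughly [1.710, 6.346].
Exact: lower = 2.054; upper = 6.655.

[2.054, 6.655]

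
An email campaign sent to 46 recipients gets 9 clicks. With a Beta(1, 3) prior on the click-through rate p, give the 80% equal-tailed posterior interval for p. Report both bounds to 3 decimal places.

[0.131, 0.274]

Posterior: Beta(1+9, 3+37) = Beta(10, 40).
Equal-tailed 80% interval: the 0.1 and 0.9 quantiles of Beta(10, 40).
Posterior mean ≈ 0.200, SD ≈ 0.056; a Normal approximation gives roughly [0.128, 0.272].
Exact: F⁻¹(0.1) = 0.131; F⁻¹(0.9) = 0.274.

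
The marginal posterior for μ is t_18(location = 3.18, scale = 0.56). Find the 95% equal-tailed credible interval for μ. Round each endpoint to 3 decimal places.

The t_18 distribution is symmetric; the 95% interval is 3.18 ± t·0.56 with t_{0.975,18} = 2.101.
Half-width: 2.101 × 0.56 = 1.177.
3.18 − 1.177 = 2.003; 3.18 + 1.177 = 4.357.

[2.003, 4.357]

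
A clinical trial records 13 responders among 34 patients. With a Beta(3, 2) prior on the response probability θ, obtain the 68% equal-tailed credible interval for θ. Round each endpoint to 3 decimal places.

Posterior: Beta(3+13, 2+21) = Beta(16, 23).
Equal-tailed 68% interval: the 0.16 and 0.84 quantiles of Beta(16, 23).
Posterior mean ≈ 0.410, SD ≈ 0.078; a Normal approximation gives roughly [0.333, 0.488].
Exact: F⁻¹(0.16) = 0.332; F⁻¹(0.84) = 0.489.

[0.332, 0.489]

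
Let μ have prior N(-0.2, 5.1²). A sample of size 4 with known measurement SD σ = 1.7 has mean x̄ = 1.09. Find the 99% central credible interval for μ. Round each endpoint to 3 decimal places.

Posterior precision = 1/5.1² + 4/1.7² = 0.0384 + 1.3841 = 1.4225, so posterior SD = 0.8384.
Posterior mean = (-0.2/5.1² + 4·1.09/1.7²) / 1.4225 = 1.0551.
Interval: 1.0551 ± 2.576 × 0.8384 → [-1.105, 3.215].

[-1.105, 3.215]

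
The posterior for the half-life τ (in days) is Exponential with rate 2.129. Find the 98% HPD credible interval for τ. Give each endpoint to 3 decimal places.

The exponential density is strictly decreasing on [0, ∞), so the HPD interval is anchored at 0: [0, q] with P(τ ≤ q) = 0.98.
q = −ln(1 − 0.98) / 2.129 = 3.9120 / 2.129 = 1.837.

[0.000, 1.837]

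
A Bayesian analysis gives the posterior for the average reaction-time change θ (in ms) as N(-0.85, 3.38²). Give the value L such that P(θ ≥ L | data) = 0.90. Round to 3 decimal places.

-5.182

Need L with P(θ ≥ L) = 0.90: L = -0.85 − z_{0.1}·3.38.
z = 1.282; L = -0.85 − 1.282 × 3.38 = -5.182.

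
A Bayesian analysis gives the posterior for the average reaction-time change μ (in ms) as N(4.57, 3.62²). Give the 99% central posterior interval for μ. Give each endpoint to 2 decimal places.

[-4.75, 13.89]

The posterior is symmetric, so the 99% equal-tailed interval is μ = 4.57 ± z·3.62 with z = 2.576.
Half-width: 2.576 × 3.62 = 9.32.
4.57 − 9.32 = -4.75; 4.57 + 9.32 = 13.89.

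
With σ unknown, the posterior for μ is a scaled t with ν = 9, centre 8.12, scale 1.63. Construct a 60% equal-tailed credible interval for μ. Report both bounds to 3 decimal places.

The t_9 distribution is symmetric; the 60% interval is 8.12 ± t·1.63 with t_{0.8,9} = 0.883.
Half-width: 0.883 × 1.63 = 1.440.
8.12 − 1.440 = 6.680; 8.12 + 1.440 = 9.560.

[6.680, 9.560]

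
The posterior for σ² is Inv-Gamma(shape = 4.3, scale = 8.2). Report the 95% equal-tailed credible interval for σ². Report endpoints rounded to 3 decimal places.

[0.890, 6.590]

Inverse-Gamma(4.3, 8.2) quantiles: F⁻¹(0.025) and F⁻¹(0.975).
Equivalently, 1/σ² ~ Gamma(4.3, rate = 8.2); invert its 0.975 and 0.025 quantiles.
Posterior mean ≈ 2.485, SD ≈ 1.638; a Normal approximation gives roughly [-0.726, 5.696].
Exact: lower = 0.890; upper = 6.590.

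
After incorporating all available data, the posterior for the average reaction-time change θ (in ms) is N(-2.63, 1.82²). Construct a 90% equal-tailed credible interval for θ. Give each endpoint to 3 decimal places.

The posterior is symmetric, so the 90% equal-tailed interval is θ = -2.63 ± z·1.82 with z = 1.645.
Half-width: 1.645 × 1.82 = 2.994.
-2.63 − 2.994 = -5.624; -2.63 + 2.994 = 0.364.

[-5.624, 0.364]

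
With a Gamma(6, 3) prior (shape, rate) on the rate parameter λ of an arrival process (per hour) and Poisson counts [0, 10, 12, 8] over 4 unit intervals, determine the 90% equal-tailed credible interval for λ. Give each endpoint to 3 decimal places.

Posterior: Gamma(6+30, 3+4) = Gamma(36, 7) (shape, rate).
Equal-tailed 90% interval: Gamma(36, 7) quantiles at 0.05 and 0.95.
Posterior mean ≈ 5.143, SD ≈ 0.857; a Normal approximation gives roughly [3.733, 6.553].
Exact: lower = 3.819; upper = 6.629.

[3.819, 6.629]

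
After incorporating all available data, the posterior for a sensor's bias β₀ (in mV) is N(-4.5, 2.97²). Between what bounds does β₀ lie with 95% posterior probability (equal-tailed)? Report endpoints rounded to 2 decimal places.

The posterior is symmetric, so the 95% equal-tailed interval is β₀ = -4.5 ± z·2.97 with z = 1.960.
Half-width: 1.960 × 2.97 = 5.82.
-4.5 − 5.82 = -10.32; -4.5 + 5.82 = 1.32.

[-10.32, 1.32]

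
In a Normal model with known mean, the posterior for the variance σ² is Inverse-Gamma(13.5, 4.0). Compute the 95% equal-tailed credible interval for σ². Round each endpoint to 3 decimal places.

Inverse-Gamma(13.5, 4.0) quantiles: F⁻¹(0.025) and F⁻¹(0.975).
Equivalently, 1/σ² ~ Gamma(13.5, rate = 4.0); invert its 0.975 and 0.025 quantiles.
Posterior mean ≈ 0.320, SD ≈ 0.094; a Normal approximation gives roughly [0.135, 0.505].
Exact: lower = 0.185; upper = 0.549.

[0.185, 0.549]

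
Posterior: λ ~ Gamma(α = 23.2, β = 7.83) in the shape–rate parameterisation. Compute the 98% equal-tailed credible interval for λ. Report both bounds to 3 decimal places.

[1.722, 4.578]

Posterior: Gamma(shape 23.2, rate 7.83).
Equal-tailed 98% interval: Gamma(23.2, 7.83) quantiles at 0.01 and 0.99.
Posterior mean ≈ 2.963, SD ≈ 0.615; a Normal approximation gives roughly [1.532, 4.394].
Exact: lower = 1.722; upper = 4.578.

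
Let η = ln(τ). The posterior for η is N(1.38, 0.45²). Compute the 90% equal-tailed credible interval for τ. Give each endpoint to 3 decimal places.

On the log scale the 90% interval is 1.38 ± 1.645 × 0.45 = [0.6398, 2.1202].
Exponentiate: [e^0.6398, e^2.1202] = [1.896, 8.333].

[1.896, 8.333]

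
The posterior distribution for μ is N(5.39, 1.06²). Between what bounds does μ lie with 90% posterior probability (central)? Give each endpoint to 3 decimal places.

[3.646, 7.134]

The posterior is symmetric, so the 90% equal-tailed interval is μ = 5.39 ± z·1.06 with z = 1.645.
Half-width: 1.645 × 1.06 = 1.744.
5.39 − 1.744 = 3.646; 5.39 + 1.744 = 7.134.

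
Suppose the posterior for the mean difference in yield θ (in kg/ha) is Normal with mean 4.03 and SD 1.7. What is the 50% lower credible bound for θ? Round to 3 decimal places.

4.030

Need L with P(θ ≥ L) = 0.50: L = 4.03 − z_{0.5}·1.7.
z = 0.000; L = 4.03 − 0.000 × 1.7 = 4.030.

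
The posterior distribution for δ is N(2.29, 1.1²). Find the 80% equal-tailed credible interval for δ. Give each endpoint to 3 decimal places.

[0.880, 3.700]

The posterior is symmetric, so the 80% equal-tailed interval is δ = 2.29 ± z·1.1 with z = 1.282.
Half-width: 1.282 × 1.1 = 1.410.
2.29 − 1.410 = 0.880; 2.29 + 1.410 = 3.700.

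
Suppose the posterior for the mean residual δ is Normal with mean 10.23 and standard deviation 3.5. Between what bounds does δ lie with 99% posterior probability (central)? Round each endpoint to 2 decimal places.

[1.21, 19.25]

The posterior is symmetric, so the 99% equal-tailed interval is δ = 10.23 ± z·3.5 with z = 2.576.
Half-width: 2.576 × 3.5 = 9.02.
10.23 − 9.02 = 1.21; 10.23 + 9.02 = 19.25.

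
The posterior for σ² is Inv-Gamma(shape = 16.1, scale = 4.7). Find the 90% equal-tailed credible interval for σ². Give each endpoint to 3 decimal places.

[0.202, 0.465]

Inverse-Gamma(16.1, 4.7) quantiles: F⁻¹(0.05) and F⁻¹(0.95).
Equivalently, 1/σ² ~ Gamma(16.1, rate = 4.7); invert its 0.95 and 0.05 quantiles.
Posterior mean ≈ 0.311, SD ≈ 0.083; a Normal approximation gives roughly [0.175, 0.448].
Exact: lower = 0.202; upper = 0.465.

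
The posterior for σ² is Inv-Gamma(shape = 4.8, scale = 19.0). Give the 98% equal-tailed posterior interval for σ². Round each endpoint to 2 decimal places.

[1.68, 16.05]

Inverse-Gamma(4.8, 19.0) quantiles: F⁻¹(0.01) and F⁻¹(0.99).
Equivalently, 1/σ² ~ Gamma(4.8, rate = 19.0); invert its 0.99 and 0.01 quantiles.
Posterior mean ≈ 5.00, SD ≈ 2.99; a Normal approximation gives roughly [-1.95, 11.95].
Exact: lower = 1.68; upper = 16.05.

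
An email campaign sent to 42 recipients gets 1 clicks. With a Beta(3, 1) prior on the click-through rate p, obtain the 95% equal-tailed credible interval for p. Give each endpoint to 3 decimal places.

[0.025, 0.183]

Posterior: Beta(3+1, 1+41) = Beta(4, 42).
Equal-tailed 95% interval: the 0.025 and 0.975 quantiles of Beta(4, 42).
Posterior mean ≈ 0.087, SD ≈ 0.041; a Normal approximation gives roughly [0.006, 0.168].
Exact: F⁻¹(0.025) = 0.025; F⁻¹(0.975) = 0.183.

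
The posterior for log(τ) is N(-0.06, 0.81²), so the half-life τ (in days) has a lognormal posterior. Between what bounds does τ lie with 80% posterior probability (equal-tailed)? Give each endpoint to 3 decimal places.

[0.334, 2.659]

On the log scale the 80% interval is -0.06 ± 1.282 × 0.81 = [-1.0981, 0.9781].
Exponentiate: [e^-1.0981, e^0.9781] = [0.334, 2.659].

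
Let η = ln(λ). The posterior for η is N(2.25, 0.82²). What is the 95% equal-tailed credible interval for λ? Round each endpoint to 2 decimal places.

On the log scale the 95% interval is 2.25 ± 1.960 × 0.82 = [0.6428, 3.8572].
Exponentiate: [e^0.6428, e^3.8572] = [1.90, 47.33].

[1.90, 47.33]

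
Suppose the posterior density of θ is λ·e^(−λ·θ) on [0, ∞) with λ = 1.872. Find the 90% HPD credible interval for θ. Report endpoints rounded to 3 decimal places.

[0.000, 1.230]

The exponential density is strictly decreasing on [0, ∞), so the HPD interval is anchored at 0: [0, q] with P(θ ≤ q) = 0.90.
q = −ln(1 − 0.90) / 1.872 = 2.3026 / 1.872 = 1.230.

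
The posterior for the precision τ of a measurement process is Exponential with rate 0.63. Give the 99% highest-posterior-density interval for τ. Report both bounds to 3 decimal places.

[0.000, 7.310]

The exponential density is strictly decreasing on [0, ∞), so the HPD interval is anchored at 0: [0, q] with P(τ ≤ q) = 0.99.
q = −ln(1 − 0.99) / 0.63 = 4.6052 / 0.63 = 7.310.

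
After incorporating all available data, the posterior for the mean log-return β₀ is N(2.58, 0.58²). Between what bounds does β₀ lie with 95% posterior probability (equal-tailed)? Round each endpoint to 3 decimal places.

[1.443, 3.717]

The posterior is symmetric, so the 95% equal-tailed interval is β₀ = 2.58 ± z·0.58 with z = 1.960.
Half-width: 1.960 × 0.58 = 1.137.
2.58 − 1.137 = 1.443; 2.58 + 1.137 = 3.717.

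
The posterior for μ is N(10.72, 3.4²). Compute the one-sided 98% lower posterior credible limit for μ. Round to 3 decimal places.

Need L with P(μ ≥ L) = 0.98: L = 10.72 − z_{0.02}·3.4.
z = 2.054; L = 10.72 − 2.054 × 3.4 = 3.737.

3.737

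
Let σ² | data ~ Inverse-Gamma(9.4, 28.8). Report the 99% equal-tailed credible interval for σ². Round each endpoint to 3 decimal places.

Inverse-Gamma(9.4, 28.8) quantiles: F⁻¹(0.005) and F⁻¹(0.995).
Equivalently, 1/σ² ~ Gamma(9.4, rate = 28.8); invert its 0.995 and 0.005 quantiles.
Posterior mean ≈ 3.429, SD ≈ 1.260; a Normal approximation gives roughly [0.182, 6.675].
Exact: lower = 1.504; upper = 8.562.

[1.504, 8.562]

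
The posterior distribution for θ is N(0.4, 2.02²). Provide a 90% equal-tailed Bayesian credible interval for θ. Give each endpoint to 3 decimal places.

The posterior is symmetric, so the 90% equal-tailed interval is θ = 0.4 ± z·2.02 with z = 1.645.
Half-width: 1.645 × 2.02 = 3.323.
0.4 − 3.323 = -2.923; 0.4 + 3.323 = 3.723.

[-2.923, 3.723]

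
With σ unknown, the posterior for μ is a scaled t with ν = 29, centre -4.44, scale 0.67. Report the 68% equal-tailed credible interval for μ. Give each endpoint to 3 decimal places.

The t_29 distribution is symmetric; the 68% interval is -4.44 ± t·0.67 with t_{0.84,29} = 1.012.
Half-width: 1.012 × 0.67 = 0.678.
-4.44 − 0.678 = -5.118; -4.44 + 0.678 = -3.762.

[-5.118, -3.762]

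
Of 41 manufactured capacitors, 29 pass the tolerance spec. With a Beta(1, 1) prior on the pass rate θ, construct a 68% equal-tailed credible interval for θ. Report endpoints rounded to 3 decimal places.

[0.628, 0.767]

Posterior: Beta(1+29, 1+12) = Beta(30, 13).
Equal-tailed 68% interval: the 0.16 and 0.84 quantiles of Beta(30, 13).
Posterior mean ≈ 0.698, SD ≈ 0.069; a Normal approximation gives roughly [0.629, 0.767].
Exact: F⁻¹(0.16) = 0.628; F⁻¹(0.84) = 0.767.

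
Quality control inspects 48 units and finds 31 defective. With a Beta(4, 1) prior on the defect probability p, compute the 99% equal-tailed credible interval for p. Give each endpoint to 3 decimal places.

Posterior: Beta(4+31, 1+17) = Beta(35, 18).
Equal-tailed 99% interval: the 0.005 and 0.995 quantiles of Beta(35, 18).
Posterior mean ≈ 0.660, SD ≈ 0.064; a Normal approximation gives roughly [0.494, 0.826].
Exact: F⁻¹(0.005) = 0.486; F⁻¹(0.995) = 0.812.

[0.486, 0.812]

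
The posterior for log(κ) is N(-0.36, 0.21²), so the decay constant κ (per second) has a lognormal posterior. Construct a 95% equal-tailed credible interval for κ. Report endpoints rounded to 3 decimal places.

[0.462, 1.053]

On the log scale the 95% interval is -0.36 ± 1.960 × 0.21 = [-0.7716, 0.0516].
Exponentiate: [e^-0.7716, e^0.0516] = [0.462, 1.053].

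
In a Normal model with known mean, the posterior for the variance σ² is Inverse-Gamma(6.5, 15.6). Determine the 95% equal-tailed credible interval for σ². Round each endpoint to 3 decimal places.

[1.261, 6.229]

Inverse-Gamma(6.5, 15.6) quantiles: F⁻¹(0.025) and F⁻¹(0.975).
Equivalently, 1/σ² ~ Gamma(6.5, rate = 15.6); invert its 0.975 and 0.025 quantiles.
Posterior mean ≈ 2.836, SD ≈ 1.337; a Normal approximation gives roughly [0.216, 5.457].
Exact: lower = 1.261; upper = 6.229.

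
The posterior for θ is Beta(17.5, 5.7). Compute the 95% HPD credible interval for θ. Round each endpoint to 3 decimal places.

The posterior is unimodal and skewed, so the HPD interval has equal density at both endpoints and is the shortest 95% interval.
Solving f(0.582) = f(0.915) with F(0.915) − F(0.582) = 0.95 gives [0.582, 0.915].
For comparison, the equal-tailed interval is [0.565, 0.903]; the HPD is narrower and shifted toward the mode.

[0.582, 0.915]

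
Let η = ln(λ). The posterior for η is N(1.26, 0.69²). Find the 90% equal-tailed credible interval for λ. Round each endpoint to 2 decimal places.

On the log scale the 90% interval is 1.26 ± 1.645 × 0.69 = [0.1251, 2.3949].
Exponentiate: [e^0.1251, e^2.3949] = [1.13, 10.97].

[1.13, 10.97]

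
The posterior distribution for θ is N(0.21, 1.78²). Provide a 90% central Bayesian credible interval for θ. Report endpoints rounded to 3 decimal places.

The posterior is symmetric, so the 90% equal-tailed interval is θ = 0.21 ± z·1.78 with z = 1.645.
Half-width: 1.645 × 1.78 = 2.928.
0.21 − 2.928 = -2.718; 0.21 + 2.928 = 3.138.

[-2.718, 3.138]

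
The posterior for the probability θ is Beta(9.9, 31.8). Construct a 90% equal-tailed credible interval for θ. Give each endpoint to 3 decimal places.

[0.138, 0.351]

Posterior: Beta(9.9, 31.8).
Equal-tailed 90% interval: the 0.05 and 0.95 quantiles of Beta(9.9, 31.8).
Posterior mean ≈ 0.237, SD ≈ 0.065; a Normal approximation gives roughly [0.130, 0.345].
Exact: F⁻¹(0.05) = 0.138; F⁻¹(0.95) = 0.351.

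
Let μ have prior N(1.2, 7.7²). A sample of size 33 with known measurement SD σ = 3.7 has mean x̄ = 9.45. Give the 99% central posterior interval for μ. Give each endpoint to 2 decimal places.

[7.74, 11.05]

Posterior precision = 1/7.7² + 33/3.7² = 0.0169 + 2.4105 = 2.4274, so posterior SD = 0.6418.
Posterior mean = (1.2/7.7² + 33·9.45/3.7²) / 2.4274 = 9.3927.
Interval: 9.3927 ± 2.576 × 0.6418 → [7.74, 11.05].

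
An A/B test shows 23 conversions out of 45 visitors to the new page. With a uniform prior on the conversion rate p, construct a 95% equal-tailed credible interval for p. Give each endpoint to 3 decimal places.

Posterior: Beta(1+23, 1+22) = Beta(24, 23).
Equal-tailed 95% interval: the 0.025 and 0.975 quantiles of Beta(24, 23).
Posterior mean ≈ 0.511, SD ≈ 0.072; a Normal approximation gives roughly [0.369, 0.652].
Exact: F⁻¹(0.025) = 0.369; F⁻¹(0.975) = 0.651.

[0.369, 0.651]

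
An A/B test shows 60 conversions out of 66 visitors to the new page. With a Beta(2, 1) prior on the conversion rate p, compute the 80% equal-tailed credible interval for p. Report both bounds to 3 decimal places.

[0.850, 0.942]

Posterior: Beta(2+60, 1+6) = Beta(62, 7).
Equal-tailed 80% interval: the 0.1 and 0.9 quantiles of Beta(62, 7).
Posterior mean ≈ 0.899, SD ≈ 0.036; a Normal approximation gives roughly [0.852, 0.945].
Exact: F⁻¹(0.1) = 0.850; F⁻¹(0.9) = 0.942.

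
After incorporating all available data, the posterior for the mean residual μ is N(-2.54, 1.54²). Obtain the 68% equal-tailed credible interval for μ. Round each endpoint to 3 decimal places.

[-4.071, -1.009]

The posterior is symmetric, so the 68% equal-tailed interval is μ = -2.54 ± z·1.54 with z = 0.994.
Half-width: 0.994 × 1.54 = 1.531.
-2.54 − 1.531 = -4.071; -2.54 + 1.531 = -1.009.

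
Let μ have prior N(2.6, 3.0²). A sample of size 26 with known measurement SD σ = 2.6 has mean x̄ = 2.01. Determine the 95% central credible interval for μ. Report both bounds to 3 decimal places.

Posterior precision = 1/3.0² + 26/2.6² = 0.1111 + 3.8462 = 3.9573, so posterior SD = 0.5027.
Posterior mean = (2.6/3.0² + 26·2.01/2.6²) / 3.9573 = 2.0266.
Interval: 2.0266 ± 1.960 × 0.5027 → [1.041, 3.012].

[1.041, 3.012]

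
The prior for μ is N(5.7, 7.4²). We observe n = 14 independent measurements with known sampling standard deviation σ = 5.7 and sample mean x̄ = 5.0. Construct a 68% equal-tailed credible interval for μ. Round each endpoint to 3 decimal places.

[3.545, 6.512]

Posterior precision = 1/7.4² + 14/5.7² = 0.0183 + 0.4309 = 0.4492, so posterior SD = 1.4921.
Posterior mean = (5.7/7.4² + 14·5.0/5.7²) / 0.4492 = 5.0285.
Interval: 5.0285 ± 0.994 × 1.4921 → [3.545, 6.512].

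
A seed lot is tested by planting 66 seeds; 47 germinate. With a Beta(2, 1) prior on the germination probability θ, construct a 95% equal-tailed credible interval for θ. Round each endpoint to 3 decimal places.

[0.599, 0.810]

Posterior: Beta(2+47, 1+19) = Beta(49, 20).
Equal-tailed 95% interval: the 0.025 and 0.975 quantiles of Beta(49, 20).
Posterior mean ≈ 0.710, SD ≈ 0.054; a Normal approximation gives roughly [0.604, 0.816].
Exact: F⁻¹(0.025) = 0.599; F⁻¹(0.975) = 0.810.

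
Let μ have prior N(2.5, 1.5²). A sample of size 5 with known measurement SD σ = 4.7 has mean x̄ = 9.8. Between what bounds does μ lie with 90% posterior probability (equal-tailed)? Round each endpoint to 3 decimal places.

[2.955, 6.972]

Posterior precision = 1/1.5² + 5/4.7² = 0.4444 + 0.2263 = 0.6708, so posterior SD = 1.2210.
Posterior mean = (2.5/1.5² + 5·9.8/4.7²) / 0.6708 = 4.9633.
Interval: 4.9633 ± 1.645 × 1.2210 → [2.955, 6.972].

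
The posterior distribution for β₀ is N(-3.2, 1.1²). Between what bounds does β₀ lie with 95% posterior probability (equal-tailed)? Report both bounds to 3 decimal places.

[-5.356, -1.044]

The posterior is symmetric, so the 95% equal-tailed interval is β₀ = -3.2 ± z·1.1 with z = 1.960.
Half-width: 1.960 × 1.1 = 2.156.
-3.2 − 2.156 = -5.356; -3.2 + 2.156 = -1.044.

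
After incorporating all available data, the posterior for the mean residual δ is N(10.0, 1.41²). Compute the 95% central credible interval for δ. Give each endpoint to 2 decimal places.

The posterior is symmetric, so the 95% equal-tailed interval is δ = 10.0 ± z·1.41 with z = 1.960.
Half-width: 1.960 × 1.41 = 2.76.
10.0 − 2.76 = 7.24; 10.0 + 2.76 = 12.76.

[7.24, 12.76]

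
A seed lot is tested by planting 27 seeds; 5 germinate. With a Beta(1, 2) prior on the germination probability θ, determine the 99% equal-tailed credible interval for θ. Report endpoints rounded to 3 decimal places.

[0.056, 0.416]

Posterior: Beta(1+5, 2+22) = Beta(6, 24).
Equal-tailed 99% interval: the 0.005 and 0.995 quantiles of Beta(6, 24).
Posterior mean ≈ 0.200, SD ≈ 0.072; a Normal approximation gives roughly [0.015, 0.385].
Exact: F⁻¹(0.005) = 0.056; F⁻¹(0.995) = 0.416.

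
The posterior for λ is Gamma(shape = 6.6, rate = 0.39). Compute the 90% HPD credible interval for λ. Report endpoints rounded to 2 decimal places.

The posterior is unimodal and skewed, so the HPD interval has equal density at both endpoints and is the shortest 90% interval.
Solving f(6.46) = f(27.00) with F(27.00) − F(6.46) = 0.90 gives [6.46, 27.00].
For comparison, the equal-tailed interval is [7.73, 29.01]; the HPD is narrower and shifted toward the mode.

[6.46, 27.00]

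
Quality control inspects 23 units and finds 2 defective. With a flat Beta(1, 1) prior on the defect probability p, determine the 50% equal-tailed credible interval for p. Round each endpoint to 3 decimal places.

Posterior: Beta(1+2, 1+21) = Beta(3, 22).
Equal-tailed 50% interval: the 0.25 and 0.75 quantiles of Beta(3, 22).
Posterior mean ≈ 0.120, SD ≈ 0.064; a Normal approximation gives roughly [0.077, 0.163].
Exact: F⁻¹(0.25) = 0.072; F⁻¹(0.75) = 0.157.

[0.072, 0.157]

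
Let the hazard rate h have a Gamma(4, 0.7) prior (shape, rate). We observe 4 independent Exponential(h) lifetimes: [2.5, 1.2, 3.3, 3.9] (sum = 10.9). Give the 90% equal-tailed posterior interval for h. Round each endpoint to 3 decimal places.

[0.343, 1.133]

Posterior: Gamma(4+4, 0.7+10.9) = Gamma(8, 11.6) (shape, rate).
Equal-tailed 90% interval: Gamma(8, 11.6) quantiles at 0.05 and 0.95.
Posterior mean ≈ 0.690, SD ≈ 0.244; a Normal approximation gives roughly [0.289, 1.091].
Exact: lower = 0.343; upper = 1.133.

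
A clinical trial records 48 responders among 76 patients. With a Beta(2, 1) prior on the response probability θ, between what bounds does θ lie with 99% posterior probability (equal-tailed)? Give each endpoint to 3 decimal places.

Posterior: Beta(2+48, 1+28) = Beta(50, 29).
Equal-tailed 99% interval: the 0.005 and 0.995 quantiles of Beta(50, 29).
Posterior mean ≈ 0.633, SD ≈ 0.054; a Normal approximation gives roughly [0.494, 0.772].
Exact: F⁻¹(0.005) = 0.489; F⁻¹(0.995) = 0.764.

[0.489, 0.764]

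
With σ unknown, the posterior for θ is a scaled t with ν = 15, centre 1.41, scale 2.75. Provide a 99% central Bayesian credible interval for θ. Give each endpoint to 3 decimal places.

The t_15 distribution is symmetric; the 99% interval is 1.41 ± t·2.75 with t_{0.995,15} = 2.947.
Half-width: 2.947 × 2.75 = 8.103.
1.41 − 8.103 = -6.693; 1.41 + 8.103 = 9.513.

[-6.693, 9.513]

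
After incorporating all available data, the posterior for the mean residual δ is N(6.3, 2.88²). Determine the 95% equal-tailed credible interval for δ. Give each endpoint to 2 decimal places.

The posterior is symmetric, so the 95% equal-tailed interval is δ = 6.3 ± z·2.88 with z = 1.960.
Half-width: 1.960 × 2.88 = 5.64.
6.3 − 5.64 = 0.66; 6.3 + 5.64 = 11.94.

[0.66, 11.94]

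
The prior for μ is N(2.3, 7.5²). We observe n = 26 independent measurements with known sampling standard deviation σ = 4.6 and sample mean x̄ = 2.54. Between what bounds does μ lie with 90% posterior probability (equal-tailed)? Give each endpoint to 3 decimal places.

[1.063, 4.010]

Posterior precision = 1/7.5² + 26/4.6² = 0.0178 + 1.2287 = 1.2465, so posterior SD = 0.8957.
Posterior mean = (2.3/7.5² + 26·2.54/4.6²) / 1.2465 = 2.5366.
Interval: 2.5366 ± 1.645 × 0.8957 → [1.063, 4.010].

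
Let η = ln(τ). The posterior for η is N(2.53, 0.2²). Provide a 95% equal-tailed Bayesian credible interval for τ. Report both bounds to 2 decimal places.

[8.48, 18.58]

On the log scale the 95% interval is 2.53 ± 1.960 × 0.2 = [2.1380, 2.9220].
Exponentiate: [e^2.1380, e^2.9220] = [8.48, 18.58].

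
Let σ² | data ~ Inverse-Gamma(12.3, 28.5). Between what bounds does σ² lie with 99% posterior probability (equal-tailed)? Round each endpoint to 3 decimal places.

[1.229, 5.553]

Inverse-Gamma(12.3, 28.5) quantiles: F⁻¹(0.005) and F⁻¹(0.995).
Equivalently, 1/σ² ~ Gamma(12.3, rate = 28.5); invert its 0.995 and 0.005 quantiles.
Posterior mean ≈ 2.522, SD ≈ 0.786; a Normal approximation gives roughly [0.498, 4.546].
Exact: lower = 1.229; upper = 5.553.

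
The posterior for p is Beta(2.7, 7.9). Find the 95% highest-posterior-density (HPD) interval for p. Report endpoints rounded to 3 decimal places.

[0.034, 0.503]

The posterior is unimodal and skewed, so the HPD interval has equal density at both endpoints and is the shortest 95% interval.
Solving f(0.034) = f(0.503) with F(0.503) − F(0.034) = 0.95 gives [0.034, 0.503].
For comparison, the equal-tailed interval is [0.055, 0.541]; the HPD is narrower and shifted toward the mode.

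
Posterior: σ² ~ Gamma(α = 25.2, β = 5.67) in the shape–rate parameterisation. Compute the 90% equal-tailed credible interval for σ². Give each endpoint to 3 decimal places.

[3.095, 5.994]

Posterior: Gamma(shape 25.2, rate 5.67).
Equal-tailed 90% interval: Gamma(25.2, 5.67) quantiles at 0.05 and 0.95.
Posterior mean ≈ 4.444, SD ≈ 0.885; a Normal approximation gives roughly [2.988, 5.901].
Exact: lower = 3.095; upper = 5.994.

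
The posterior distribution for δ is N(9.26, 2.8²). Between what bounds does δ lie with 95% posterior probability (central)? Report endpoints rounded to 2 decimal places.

[3.77, 14.75]

The posterior is symmetric, so the 95% equal-tailed interval is δ = 9.26 ± z·2.8 with z = 1.960.
Half-width: 1.960 × 2.8 = 5.49.
9.26 − 5.49 = 3.77; 9.26 + 5.49 = 14.75.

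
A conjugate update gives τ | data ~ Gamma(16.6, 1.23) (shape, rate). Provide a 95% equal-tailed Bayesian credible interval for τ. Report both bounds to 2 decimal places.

Posterior: Gamma(shape 16.6, rate 1.23).
Equal-tailed 95% interval: Gamma(16.6, 1.23) quantiles at 0.025 and 0.975.
Posterior mean ≈ 13.50, SD ≈ 3.31; a Normal approximation gives roughly [7.00, 19.99].
Exact: lower = 7.80; upper = 20.72.

[7.80, 20.72]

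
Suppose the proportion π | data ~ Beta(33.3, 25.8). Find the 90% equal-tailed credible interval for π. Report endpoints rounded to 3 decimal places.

Posterior: Beta(33.3, 25.8).
Equal-tailed 90% interval: the 0.05 and 0.95 quantiles of Beta(33.3, 25.8).
Posterior mean ≈ 0.563, SD ≈ 0.064; a Normal approximation gives roughly [0.458, 0.669].
Exact: F⁻¹(0.05) = 0.457; F⁻¹(0.95) = 0.668.

[0.457, 0.668]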